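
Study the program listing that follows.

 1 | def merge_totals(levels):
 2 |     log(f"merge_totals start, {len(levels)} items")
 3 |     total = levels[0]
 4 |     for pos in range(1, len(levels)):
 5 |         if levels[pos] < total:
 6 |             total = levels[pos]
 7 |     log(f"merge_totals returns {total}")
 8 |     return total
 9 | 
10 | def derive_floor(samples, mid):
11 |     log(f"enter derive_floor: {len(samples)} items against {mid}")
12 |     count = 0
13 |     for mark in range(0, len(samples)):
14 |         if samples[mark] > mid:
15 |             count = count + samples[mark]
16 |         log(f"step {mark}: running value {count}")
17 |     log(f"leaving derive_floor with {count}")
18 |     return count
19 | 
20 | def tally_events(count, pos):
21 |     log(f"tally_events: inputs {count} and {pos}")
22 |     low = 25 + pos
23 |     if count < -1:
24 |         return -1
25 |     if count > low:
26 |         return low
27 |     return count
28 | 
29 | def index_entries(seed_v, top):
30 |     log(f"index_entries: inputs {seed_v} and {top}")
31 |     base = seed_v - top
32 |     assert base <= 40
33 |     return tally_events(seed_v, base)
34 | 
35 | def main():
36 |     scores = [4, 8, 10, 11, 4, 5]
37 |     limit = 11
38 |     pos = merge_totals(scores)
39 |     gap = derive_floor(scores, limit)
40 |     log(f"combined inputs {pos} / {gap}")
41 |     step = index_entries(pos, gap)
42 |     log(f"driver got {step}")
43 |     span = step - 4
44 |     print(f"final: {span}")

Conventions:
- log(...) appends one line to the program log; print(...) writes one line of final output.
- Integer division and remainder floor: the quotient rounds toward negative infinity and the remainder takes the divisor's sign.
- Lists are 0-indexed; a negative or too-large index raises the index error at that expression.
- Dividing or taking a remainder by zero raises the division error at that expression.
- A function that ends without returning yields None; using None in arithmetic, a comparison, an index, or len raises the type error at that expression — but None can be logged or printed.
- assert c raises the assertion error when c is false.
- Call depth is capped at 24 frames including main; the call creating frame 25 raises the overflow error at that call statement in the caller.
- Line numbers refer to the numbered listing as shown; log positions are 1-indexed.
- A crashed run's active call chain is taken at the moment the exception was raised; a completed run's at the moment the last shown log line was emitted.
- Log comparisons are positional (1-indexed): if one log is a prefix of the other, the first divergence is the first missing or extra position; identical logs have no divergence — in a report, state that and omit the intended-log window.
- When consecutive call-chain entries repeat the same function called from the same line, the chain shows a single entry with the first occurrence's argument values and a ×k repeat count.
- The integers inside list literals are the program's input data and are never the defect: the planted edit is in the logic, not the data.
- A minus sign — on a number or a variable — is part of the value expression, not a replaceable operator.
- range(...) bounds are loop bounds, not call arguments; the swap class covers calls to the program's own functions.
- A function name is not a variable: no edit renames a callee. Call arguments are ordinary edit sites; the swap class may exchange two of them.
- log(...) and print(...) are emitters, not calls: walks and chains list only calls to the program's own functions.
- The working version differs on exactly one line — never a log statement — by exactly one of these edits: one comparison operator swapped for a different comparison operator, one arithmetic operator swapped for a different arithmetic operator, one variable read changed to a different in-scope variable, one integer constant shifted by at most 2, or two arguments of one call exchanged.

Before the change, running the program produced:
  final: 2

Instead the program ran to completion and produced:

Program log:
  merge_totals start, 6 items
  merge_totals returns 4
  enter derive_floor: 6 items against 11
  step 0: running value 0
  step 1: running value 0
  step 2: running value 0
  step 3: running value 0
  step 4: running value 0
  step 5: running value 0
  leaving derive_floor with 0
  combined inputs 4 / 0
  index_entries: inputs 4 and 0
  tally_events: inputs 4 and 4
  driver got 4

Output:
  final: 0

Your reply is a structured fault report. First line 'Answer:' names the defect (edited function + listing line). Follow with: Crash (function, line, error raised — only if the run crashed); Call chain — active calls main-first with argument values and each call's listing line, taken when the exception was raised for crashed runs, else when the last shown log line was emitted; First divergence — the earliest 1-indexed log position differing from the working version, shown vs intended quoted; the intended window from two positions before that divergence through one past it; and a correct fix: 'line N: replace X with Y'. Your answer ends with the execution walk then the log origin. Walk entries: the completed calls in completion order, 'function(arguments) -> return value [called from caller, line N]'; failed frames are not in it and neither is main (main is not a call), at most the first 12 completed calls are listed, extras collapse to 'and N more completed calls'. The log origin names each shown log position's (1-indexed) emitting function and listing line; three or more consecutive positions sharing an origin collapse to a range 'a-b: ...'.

Answer: the defect is in main at line 43.
Core observation: The logs agree in full; only the final output differs.
Call chain: main.
First divergence: there is none — every log position agrees.
Execution walk:
  merge_totals([4, 8, 10, 11, 4, 5]) -> 4  [called from main, line 38]
  derive_floor([4, 8, 10, 11, 4, 5], 11) -> 0  [called from main, line 39]
  tally_events(4, 4) -> 4  [called from index_entries, line 33]
  index_entries(4, 0) -> 4  [called from main, line 41]
Log origin:
  1: logged in merge_totals at line 2
  2: logged in merge_totals at line 7
  3: logged in derive_floor at line 11
  4-9: logged in derive_floor at line 16
  10: logged in derive_floor at line 17
  11: logged in main at line 40
  12: logged in index_entries at line 30
  13: logged in tally_events at line 21
  14: logged in main at line 42
A correct fix: line 43: replace `4` with `2`.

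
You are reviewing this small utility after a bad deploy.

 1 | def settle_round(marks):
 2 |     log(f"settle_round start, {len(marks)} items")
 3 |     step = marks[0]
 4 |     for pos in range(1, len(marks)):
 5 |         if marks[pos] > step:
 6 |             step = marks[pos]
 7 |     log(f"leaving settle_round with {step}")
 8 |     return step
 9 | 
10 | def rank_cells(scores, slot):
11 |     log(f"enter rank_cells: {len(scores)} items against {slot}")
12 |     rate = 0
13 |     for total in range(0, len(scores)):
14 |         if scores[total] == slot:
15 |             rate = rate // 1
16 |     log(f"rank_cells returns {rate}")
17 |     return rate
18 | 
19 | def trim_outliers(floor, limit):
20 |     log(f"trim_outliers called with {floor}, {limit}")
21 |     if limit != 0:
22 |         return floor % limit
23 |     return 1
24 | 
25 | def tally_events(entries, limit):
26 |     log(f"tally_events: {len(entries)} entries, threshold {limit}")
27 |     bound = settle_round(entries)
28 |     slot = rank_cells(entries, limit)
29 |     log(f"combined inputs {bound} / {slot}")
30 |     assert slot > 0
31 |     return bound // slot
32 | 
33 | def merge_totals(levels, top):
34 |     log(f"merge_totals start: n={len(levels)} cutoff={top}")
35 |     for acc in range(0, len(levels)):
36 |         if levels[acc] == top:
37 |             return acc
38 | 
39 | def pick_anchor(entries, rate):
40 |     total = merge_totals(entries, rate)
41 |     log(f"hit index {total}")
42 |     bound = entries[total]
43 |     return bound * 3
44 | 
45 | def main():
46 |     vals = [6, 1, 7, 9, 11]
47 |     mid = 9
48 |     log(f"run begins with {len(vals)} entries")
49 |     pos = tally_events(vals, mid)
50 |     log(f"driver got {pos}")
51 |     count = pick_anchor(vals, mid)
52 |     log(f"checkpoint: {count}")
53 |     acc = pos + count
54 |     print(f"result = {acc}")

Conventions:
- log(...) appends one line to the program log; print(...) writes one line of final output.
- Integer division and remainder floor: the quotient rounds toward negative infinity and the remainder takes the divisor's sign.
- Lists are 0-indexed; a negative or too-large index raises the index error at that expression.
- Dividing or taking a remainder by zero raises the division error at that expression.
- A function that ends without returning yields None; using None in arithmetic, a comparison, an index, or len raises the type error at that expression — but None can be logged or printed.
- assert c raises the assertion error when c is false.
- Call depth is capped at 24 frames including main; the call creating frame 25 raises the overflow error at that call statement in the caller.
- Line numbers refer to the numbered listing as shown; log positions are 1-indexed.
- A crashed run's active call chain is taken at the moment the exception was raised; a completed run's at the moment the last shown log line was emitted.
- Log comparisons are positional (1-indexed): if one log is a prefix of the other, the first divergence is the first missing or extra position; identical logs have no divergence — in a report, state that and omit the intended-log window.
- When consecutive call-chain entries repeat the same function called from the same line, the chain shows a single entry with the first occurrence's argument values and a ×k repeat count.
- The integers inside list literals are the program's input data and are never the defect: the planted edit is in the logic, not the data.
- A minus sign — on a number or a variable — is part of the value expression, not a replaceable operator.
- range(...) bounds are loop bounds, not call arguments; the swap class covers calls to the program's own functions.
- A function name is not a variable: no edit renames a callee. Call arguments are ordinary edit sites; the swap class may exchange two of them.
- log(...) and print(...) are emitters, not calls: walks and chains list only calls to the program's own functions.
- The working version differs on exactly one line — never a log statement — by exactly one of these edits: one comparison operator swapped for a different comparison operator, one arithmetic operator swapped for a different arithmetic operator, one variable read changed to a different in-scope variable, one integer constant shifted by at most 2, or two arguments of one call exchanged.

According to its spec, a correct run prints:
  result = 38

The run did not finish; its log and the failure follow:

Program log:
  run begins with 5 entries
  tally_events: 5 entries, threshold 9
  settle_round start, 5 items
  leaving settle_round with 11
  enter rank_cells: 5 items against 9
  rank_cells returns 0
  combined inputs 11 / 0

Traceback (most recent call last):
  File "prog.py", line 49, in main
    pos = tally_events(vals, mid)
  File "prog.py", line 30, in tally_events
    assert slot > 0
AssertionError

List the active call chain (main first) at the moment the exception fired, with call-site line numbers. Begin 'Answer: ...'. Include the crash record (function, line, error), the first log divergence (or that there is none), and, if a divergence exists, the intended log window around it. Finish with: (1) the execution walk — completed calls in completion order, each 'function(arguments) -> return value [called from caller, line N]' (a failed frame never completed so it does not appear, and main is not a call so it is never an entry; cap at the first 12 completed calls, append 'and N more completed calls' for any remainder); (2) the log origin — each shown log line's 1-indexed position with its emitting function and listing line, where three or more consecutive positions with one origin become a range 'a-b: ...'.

Answer: main -> tally_events (called at line 49).
Key observation: At log position 6 the runs split — shown 'rank_cells returns 0', but the working version logs 'rank_cells returns 1'.
Crash: tally_events, line 30, AssertionError.
First divergence: at position 6 the run shows 'rank_cells returns 0' where the working version logs 'rank_cells returns 1'.
Intended log window:
  4: leaving settle_round with 11
  5: enter rank_cells: 5 items against 9
  6: rank_cells returns 1
  7: combined inputs 11 / 1
Execution walk:
  settle_round([6, 1, 7, 9, 11]) -> 11  [called from tally_events, line 27]
  rank_cells([6, 1, 7, 9, 11], 9) -> 0  [called from tally_events, line 28]
Log line origins:
  1: from main, line 48
  2: from tally_events, line 26
  3: from settle_round, line 2
  4: from settle_round, line 7
  5: from rank_cells, line 11
  6: from rank_cells, line 16
  7: from tally_events, line 29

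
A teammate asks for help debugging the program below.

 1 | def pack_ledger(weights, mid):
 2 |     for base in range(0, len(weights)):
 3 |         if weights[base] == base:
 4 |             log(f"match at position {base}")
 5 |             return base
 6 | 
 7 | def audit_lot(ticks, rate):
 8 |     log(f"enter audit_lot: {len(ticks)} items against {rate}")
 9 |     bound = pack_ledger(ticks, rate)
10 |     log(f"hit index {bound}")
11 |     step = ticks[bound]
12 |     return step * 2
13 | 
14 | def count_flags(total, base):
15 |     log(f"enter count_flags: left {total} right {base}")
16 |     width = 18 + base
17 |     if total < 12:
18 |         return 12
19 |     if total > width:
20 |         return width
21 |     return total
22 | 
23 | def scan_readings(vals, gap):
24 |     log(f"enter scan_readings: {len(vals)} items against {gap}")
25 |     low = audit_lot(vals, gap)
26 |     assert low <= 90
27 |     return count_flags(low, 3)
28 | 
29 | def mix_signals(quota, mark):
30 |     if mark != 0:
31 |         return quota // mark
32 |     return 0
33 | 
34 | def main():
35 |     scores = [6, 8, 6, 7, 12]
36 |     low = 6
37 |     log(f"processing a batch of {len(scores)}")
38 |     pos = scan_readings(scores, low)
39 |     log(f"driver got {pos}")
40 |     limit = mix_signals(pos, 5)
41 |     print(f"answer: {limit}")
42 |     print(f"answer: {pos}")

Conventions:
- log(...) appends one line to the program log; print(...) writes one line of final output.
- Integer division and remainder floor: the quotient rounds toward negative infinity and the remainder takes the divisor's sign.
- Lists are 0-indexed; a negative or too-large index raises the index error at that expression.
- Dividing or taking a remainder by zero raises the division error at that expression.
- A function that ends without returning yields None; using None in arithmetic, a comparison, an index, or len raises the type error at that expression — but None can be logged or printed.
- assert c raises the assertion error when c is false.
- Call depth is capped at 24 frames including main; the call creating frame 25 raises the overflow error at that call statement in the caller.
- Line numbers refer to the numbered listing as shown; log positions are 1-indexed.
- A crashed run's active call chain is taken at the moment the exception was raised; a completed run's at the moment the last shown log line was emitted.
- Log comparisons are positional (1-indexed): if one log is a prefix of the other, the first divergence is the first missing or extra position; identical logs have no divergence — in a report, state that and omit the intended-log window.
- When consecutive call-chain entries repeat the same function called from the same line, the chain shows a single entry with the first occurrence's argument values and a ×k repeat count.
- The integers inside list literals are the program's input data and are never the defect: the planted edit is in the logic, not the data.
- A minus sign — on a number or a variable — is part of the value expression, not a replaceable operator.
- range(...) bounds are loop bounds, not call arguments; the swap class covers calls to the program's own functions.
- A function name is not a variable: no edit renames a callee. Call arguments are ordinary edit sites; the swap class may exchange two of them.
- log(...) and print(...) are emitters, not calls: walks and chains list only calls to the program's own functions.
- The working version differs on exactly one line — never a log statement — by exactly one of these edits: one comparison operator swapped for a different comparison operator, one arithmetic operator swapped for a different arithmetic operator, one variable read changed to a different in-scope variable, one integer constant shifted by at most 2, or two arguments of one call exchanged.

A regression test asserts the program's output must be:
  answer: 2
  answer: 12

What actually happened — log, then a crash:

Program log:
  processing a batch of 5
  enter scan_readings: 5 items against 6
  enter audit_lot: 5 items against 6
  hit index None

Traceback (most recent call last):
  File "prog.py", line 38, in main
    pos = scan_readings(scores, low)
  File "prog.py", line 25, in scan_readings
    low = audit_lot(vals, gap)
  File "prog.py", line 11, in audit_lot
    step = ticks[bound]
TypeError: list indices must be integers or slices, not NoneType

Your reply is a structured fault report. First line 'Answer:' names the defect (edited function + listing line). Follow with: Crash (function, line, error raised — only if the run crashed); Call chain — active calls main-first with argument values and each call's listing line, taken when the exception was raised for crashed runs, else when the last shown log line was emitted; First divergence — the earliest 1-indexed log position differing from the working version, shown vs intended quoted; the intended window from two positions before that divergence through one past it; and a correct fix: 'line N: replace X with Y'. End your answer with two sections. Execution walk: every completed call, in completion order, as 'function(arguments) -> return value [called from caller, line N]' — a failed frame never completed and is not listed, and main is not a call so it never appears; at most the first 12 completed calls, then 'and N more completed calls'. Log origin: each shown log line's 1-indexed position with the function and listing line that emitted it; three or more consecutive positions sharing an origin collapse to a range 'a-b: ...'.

Answer: the defect is in pack_ledger at line 3.
Core observation: Position 4 is the first bad log line: 'hit index None' should read 'match at position 0'.
Crash: audit_lot, line 11, TypeError.
Call chain: main -> scan_readings([6, 8, 6, 7, 12], 6) (called at line 38) -> audit_lot([6, 8, 6, 7, 12], 6) (called at line 25).
First divergence: position 4 — the shown line 'hit index None' should read 'match at position 0'.
Intended log window:
  2: enter scan_readings: 5 items against 6
  3: enter audit_lot: 5 items against 6
  4: match at position 0
  5: hit index 0
Execution walk:
  pack_ledger([6, 8, 6, 7, 12], 6) -> None  [called from audit_lot, line 9]
Origin of each log line:
  1: emitted by main (line 37)
  2: emitted by scan_readings (line 24)
  3: emitted by audit_lot (line 8)
  4: emitted by audit_lot (line 10)
A correct fix: line 3: replace `weights[base] == base` with `weights[base] == mid`.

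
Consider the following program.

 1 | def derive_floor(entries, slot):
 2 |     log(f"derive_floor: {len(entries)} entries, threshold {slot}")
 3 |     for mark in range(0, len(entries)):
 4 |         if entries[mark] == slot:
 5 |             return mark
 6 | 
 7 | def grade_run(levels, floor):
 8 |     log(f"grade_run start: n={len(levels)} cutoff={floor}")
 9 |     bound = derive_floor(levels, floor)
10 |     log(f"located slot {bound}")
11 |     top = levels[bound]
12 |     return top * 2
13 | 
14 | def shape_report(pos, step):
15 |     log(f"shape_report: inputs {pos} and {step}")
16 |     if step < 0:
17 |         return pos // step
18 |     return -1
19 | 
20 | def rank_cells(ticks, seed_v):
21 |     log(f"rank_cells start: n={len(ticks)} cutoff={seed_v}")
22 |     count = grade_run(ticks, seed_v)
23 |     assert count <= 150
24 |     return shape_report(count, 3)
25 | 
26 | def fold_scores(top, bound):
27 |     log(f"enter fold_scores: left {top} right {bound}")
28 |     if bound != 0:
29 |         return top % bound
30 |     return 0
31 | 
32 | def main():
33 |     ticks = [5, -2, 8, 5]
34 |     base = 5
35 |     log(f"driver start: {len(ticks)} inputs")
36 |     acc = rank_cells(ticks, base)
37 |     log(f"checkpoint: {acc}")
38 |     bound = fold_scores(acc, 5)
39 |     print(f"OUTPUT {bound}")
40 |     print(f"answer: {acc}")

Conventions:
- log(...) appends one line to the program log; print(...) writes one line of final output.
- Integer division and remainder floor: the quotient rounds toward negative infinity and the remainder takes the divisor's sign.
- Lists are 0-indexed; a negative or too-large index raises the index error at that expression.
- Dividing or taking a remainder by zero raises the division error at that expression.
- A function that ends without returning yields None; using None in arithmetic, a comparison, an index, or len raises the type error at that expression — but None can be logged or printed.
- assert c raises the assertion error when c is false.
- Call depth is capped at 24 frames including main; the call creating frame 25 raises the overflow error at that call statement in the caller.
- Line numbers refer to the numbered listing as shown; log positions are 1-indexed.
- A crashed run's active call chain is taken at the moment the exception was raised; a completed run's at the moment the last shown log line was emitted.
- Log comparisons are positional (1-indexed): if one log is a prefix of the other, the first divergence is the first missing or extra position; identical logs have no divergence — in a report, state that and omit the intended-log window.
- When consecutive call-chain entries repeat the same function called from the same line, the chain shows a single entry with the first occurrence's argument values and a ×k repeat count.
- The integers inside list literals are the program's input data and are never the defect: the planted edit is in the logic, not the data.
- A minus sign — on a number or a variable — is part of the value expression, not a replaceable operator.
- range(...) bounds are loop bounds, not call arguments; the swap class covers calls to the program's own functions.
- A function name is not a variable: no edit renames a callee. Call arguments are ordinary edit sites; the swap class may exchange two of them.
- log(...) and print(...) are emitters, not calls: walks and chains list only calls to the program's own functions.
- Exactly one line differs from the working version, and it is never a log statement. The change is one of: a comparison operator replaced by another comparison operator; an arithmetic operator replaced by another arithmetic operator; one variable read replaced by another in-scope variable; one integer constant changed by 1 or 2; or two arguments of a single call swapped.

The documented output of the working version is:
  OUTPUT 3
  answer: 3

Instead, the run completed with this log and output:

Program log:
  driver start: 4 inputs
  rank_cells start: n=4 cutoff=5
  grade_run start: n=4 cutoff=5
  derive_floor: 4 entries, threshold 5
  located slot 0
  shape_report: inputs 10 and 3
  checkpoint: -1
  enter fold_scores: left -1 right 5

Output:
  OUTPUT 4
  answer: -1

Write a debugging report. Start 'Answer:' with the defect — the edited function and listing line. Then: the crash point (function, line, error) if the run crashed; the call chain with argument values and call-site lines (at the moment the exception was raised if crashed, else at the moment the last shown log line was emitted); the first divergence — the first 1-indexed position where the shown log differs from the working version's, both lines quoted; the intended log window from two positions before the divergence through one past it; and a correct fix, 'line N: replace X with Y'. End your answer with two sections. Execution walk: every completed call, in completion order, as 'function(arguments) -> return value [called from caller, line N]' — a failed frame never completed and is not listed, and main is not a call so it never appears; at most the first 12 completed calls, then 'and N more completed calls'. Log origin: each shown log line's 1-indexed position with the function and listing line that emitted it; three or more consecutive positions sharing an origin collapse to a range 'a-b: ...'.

Answer: the defect is in shape_report at line 16.
Key observation: Log line 7 is where behavior first shows: 'checkpoint: -1' appears instead of 'checkpoint: 3'.
Call chain: main -> fold_scores(-1, 5) (called at line 38).
First divergence: position 7 — shown 'checkpoint: -1', intended 'checkpoint: 3'.
Intended log window:
  5: located slot 0
  6: shape_report: inputs 10 and 3
  7: checkpoint: 3
  8: enter fold_scores: left 3 right 5
Execution walk:
  derive_floor([5, -2, 8, 5], 5) -> 0  [called from grade_run, line 9]
  grade_run([5, -2, 8, 5], 5) -> 10  [called from rank_cells, line 22]
  shape_report(10, 3) -> -1  [called from rank_cells, line 24]
  rank_cells([5, -2, 8, 5], 5) -> -1  [called from main, line 36]
  fold_scores(-1, 5) -> 4  [called from main, line 38]
Origin of each log line:
  1 — main, line 35
  2 — rank_cells, line 21
  3 — grade_run, line 8
  4 — derive_floor, line 2
  5 — grade_run, line 10
  6 — shape_report, line 15
  7 — main, line 37
  8 — fold_scores, line 27
A correct fix: line 16: replace `<` with `!=`.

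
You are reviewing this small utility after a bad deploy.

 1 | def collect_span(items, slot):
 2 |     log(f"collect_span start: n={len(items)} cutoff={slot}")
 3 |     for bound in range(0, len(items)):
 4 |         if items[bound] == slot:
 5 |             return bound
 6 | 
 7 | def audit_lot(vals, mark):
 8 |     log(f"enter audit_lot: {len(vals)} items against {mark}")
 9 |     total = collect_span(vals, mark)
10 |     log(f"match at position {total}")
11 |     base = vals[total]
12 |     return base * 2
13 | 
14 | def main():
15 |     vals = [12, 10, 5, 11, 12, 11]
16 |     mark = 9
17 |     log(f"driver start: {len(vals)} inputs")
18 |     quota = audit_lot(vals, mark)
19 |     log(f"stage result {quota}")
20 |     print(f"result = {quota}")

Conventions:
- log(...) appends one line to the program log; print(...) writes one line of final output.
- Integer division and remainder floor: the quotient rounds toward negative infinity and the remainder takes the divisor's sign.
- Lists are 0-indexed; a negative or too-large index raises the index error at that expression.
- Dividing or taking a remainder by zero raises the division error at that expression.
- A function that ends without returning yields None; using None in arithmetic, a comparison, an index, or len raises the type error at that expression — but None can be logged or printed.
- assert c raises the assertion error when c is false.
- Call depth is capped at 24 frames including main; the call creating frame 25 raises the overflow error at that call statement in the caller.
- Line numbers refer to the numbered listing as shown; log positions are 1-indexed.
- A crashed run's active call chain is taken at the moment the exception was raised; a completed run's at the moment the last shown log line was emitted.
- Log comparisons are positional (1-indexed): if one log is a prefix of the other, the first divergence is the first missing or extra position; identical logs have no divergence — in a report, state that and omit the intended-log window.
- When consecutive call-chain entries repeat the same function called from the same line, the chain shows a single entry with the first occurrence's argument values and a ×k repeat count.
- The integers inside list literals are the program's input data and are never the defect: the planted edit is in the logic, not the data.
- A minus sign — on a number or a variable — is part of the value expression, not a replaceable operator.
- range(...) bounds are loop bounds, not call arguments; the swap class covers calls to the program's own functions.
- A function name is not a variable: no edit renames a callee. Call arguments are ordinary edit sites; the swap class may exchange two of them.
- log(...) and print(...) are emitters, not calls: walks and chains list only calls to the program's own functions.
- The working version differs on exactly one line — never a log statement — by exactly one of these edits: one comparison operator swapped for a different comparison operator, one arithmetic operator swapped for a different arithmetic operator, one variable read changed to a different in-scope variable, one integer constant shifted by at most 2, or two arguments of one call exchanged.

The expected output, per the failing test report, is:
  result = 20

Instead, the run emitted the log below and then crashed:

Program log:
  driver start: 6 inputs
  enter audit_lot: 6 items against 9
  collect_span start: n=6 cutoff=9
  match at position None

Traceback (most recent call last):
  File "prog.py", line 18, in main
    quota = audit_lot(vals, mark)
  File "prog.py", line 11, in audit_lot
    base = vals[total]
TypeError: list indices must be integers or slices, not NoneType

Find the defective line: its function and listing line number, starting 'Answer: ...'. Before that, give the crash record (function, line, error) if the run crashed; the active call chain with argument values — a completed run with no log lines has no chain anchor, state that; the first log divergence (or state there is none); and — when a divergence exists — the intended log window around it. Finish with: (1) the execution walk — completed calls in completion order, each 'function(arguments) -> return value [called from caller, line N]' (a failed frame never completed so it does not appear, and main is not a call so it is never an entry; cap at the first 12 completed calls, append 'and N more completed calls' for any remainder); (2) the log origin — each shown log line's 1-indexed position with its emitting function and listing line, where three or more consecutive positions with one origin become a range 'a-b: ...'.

Answer: the defect is in main at line 16.
Key observation: Everything matches until log position 2, which reads 'enter audit_lot: 6 items against 9' in place of 'enter audit_lot: 6 items against 10'.
Crash: audit_lot, line 11, TypeError.
Call chain: main -> audit_lot([12, 10, 5, 11, 12, 11], 9) (called at line 18).
First divergence: position 2 — the shown line 'enter audit_lot: 6 items against 9' should read 'enter audit_lot: 6 items against 10'.
Intended log window:
  1: driver start: 6 inputs
  2: enter audit_lot: 6 items against 10
  3: collect_span start: n=6 cutoff=10
Execution walk:
  collect_span([12, 10, 5, 11, 12, 11], 9) -> None  [called from audit_lot, line 9]
Origin of each log line:
  1: logged in main at line 17
  2: logged in audit_lot at line 8
  3: logged in collect_span at line 2
  4: logged in audit_lot at line 10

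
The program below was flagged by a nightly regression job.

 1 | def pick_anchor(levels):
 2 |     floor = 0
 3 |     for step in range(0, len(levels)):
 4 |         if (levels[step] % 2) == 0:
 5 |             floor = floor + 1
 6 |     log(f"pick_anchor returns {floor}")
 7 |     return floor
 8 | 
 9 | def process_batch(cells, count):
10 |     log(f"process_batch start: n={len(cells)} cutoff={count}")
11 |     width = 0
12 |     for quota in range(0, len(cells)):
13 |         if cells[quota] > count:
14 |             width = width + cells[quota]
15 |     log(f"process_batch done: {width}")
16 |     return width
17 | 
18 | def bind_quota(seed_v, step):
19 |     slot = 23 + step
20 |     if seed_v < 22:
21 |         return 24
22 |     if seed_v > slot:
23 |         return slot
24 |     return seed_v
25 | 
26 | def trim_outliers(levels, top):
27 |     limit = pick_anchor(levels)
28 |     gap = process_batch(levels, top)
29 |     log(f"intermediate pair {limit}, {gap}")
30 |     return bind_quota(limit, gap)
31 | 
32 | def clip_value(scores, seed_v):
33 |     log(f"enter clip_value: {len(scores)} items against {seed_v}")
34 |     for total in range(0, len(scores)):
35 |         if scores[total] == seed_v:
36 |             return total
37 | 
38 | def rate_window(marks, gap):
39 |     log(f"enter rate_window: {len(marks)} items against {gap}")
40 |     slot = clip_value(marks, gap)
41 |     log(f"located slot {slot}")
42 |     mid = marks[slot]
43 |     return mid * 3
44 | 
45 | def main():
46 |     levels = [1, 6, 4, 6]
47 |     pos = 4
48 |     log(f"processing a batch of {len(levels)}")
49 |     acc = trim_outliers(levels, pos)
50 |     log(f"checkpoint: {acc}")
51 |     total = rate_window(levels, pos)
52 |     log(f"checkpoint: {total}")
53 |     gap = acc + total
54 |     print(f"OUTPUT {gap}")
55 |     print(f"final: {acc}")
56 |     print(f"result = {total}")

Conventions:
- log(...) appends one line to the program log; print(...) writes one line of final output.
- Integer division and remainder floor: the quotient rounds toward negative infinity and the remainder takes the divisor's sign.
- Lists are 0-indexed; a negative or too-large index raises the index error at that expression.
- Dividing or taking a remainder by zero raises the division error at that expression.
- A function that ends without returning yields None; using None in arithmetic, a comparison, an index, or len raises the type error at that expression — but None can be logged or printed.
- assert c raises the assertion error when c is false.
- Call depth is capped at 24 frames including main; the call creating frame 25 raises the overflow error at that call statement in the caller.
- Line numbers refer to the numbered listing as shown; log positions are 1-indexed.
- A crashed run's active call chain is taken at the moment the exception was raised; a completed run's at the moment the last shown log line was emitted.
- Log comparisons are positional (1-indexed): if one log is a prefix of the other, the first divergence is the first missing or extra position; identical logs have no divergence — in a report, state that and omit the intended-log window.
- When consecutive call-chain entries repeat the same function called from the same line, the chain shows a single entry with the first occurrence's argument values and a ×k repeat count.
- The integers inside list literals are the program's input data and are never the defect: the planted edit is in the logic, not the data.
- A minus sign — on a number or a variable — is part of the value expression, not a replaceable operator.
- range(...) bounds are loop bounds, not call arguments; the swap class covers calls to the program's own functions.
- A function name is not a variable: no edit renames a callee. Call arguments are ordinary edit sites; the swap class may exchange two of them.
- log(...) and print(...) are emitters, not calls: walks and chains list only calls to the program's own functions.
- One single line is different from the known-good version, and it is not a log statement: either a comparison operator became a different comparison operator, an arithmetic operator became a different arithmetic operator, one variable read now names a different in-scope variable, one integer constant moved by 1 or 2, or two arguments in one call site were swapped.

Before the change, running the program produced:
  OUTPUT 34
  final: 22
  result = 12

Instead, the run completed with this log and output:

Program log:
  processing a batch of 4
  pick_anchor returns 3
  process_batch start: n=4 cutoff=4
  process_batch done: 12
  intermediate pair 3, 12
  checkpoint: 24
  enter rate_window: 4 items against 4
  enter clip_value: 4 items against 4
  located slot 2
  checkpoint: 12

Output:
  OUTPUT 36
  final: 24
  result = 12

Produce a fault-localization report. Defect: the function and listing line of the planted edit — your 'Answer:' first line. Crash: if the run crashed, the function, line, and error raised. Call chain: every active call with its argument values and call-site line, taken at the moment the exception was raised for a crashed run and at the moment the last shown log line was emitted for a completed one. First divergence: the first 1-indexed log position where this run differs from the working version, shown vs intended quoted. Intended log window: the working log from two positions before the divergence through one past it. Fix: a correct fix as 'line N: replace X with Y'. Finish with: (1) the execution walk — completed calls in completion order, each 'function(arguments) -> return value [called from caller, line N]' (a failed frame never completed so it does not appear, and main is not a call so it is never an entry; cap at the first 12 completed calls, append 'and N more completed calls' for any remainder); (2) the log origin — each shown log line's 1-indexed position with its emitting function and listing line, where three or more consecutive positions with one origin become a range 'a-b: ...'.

Answer: the defect is in bind_quota at line 21.
Key observation: Log line 6 is where behavior first shows: 'checkpoint: 24' appears instead of 'checkpoint: 22'.
Call chain: main.
First divergence: position 6; shown 'checkpoint: 24' vs intended 'checkpoint: 22'.
Intended log window:
  4: process_batch done: 12
  5: intermediate pair 3, 12
  6: checkpoint: 22
  7: enter rate_window: 4 items against 4
Execution walk:
  pick_anchor([1, 6, 4, 6]) -> 3  [called from trim_outliers, line 27]
  process_batch([1, 6, 4, 6], 4) -> 12  [called from trim_outliers, line 28]
  bind_quota(3, 12) -> 24  [called from trim_outliers, line 30]
  trim_outliers([1, 6, 4, 6], 4) -> 24  [called from main, line 49]
  clip_value([1, 6, 4, 6], 4) -> 2  [called from rate_window, line 40]
  rate_window([1, 6, 4, 6], 4) -> 12  [called from main, line 51]
Origin of each log line:
  1: emitted by main (line 48)
  2: emitted by pick_anchor (line 6)
  3: emitted by process_batch (line 10)
  4: emitted by process_batch (line 15)
  5: emitted by trim_outliers (line 29)
  6: emitted by main (line 50)
  7: emitted by rate_window (line 39)
  8: emitted by clip_value (line 33)
  9: emitted by rate_window (line 41)
  10: emitted by main (line 52)
A correct fix: line 21: replace `24` with `22`.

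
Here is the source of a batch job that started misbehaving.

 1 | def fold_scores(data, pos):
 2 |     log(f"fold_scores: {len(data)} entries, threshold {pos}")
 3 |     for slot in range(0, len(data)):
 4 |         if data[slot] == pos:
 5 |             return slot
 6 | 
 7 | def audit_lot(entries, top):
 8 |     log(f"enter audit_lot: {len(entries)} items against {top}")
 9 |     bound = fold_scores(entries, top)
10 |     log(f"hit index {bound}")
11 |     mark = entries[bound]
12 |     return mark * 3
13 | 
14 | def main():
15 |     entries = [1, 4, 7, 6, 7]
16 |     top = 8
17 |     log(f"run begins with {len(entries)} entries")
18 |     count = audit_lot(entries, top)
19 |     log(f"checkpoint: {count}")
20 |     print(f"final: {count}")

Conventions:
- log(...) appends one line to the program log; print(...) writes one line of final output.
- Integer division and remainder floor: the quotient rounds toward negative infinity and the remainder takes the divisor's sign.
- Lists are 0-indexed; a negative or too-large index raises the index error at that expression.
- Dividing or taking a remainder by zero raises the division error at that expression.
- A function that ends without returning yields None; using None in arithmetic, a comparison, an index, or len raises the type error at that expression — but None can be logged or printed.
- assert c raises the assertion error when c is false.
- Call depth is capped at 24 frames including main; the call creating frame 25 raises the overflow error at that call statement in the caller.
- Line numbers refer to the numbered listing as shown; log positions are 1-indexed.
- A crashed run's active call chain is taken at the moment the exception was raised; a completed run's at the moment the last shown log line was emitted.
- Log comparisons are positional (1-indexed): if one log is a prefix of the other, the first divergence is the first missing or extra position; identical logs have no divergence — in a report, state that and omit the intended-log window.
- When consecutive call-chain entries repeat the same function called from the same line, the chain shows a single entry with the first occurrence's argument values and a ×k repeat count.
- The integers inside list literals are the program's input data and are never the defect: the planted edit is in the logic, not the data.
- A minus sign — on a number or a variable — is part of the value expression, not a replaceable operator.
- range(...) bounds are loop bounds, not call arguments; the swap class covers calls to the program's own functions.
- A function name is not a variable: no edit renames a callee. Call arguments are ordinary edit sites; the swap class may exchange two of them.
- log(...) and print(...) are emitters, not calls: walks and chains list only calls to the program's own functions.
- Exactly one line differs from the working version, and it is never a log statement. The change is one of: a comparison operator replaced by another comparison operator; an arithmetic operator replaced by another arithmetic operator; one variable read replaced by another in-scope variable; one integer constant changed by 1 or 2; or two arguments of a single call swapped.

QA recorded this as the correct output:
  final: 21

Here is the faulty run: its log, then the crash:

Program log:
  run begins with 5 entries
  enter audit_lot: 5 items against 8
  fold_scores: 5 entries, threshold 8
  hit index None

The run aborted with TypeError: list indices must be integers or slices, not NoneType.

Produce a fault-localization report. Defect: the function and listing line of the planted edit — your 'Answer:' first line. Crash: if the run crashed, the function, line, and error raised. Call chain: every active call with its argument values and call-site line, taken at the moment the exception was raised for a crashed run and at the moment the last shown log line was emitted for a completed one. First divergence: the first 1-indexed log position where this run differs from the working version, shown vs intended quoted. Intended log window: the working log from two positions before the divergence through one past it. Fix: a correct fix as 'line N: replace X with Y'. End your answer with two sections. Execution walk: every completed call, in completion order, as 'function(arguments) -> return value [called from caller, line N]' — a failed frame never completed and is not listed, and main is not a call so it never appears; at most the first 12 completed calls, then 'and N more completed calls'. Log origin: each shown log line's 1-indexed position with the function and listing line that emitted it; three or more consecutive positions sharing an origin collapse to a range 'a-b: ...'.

Answer: the defect is in main at line 16.
Key fact: At log position 2 the runs split — shown 'enter audit_lot: 5 items against 8', but the working version logs 'enter audit_lot: 5 items against 7'.
Crash: audit_lot, line 11, TypeError.
Call chain: main -> audit_lot([1, 4, 7, 6, 7], 8) (called at line 18).
First divergence: at position 2 the run shows 'enter audit_lot: 5 items against 8' where the working version logs 'enter audit_lot: 5 items against 7'.
Intended log window:
  1: run begins with 5 entries
  2: enter audit_lot: 5 items against 7
  3: fold_scores: 5 entries, threshold 7
Execution walk:
  fold_scores([1, 4, 7, 6, 7], 8) -> None  [called from audit_lot, line 9]
Origin of each log line:
  1 — main, line 17
  2 — audit_lot, line 8
  3 — fold_scores, line 2
  4 — audit_lot, line 10
A correct fix: line 16: replace `8` with `7`.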